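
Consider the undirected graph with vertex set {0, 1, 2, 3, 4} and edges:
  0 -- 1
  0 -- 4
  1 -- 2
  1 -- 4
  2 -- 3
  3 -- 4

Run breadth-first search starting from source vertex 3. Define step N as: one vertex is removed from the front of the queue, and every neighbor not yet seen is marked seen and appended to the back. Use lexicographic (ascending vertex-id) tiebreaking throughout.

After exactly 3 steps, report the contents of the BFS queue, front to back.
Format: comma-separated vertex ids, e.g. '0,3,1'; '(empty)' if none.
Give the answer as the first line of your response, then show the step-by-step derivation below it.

1,0

step 1: dequeue 3; queue=[2,4]; order=3
step 2: dequeue 2; queue=[4,1]; order=3,2
step 3: dequeue 4; queue=[1,0]; order=3,2,4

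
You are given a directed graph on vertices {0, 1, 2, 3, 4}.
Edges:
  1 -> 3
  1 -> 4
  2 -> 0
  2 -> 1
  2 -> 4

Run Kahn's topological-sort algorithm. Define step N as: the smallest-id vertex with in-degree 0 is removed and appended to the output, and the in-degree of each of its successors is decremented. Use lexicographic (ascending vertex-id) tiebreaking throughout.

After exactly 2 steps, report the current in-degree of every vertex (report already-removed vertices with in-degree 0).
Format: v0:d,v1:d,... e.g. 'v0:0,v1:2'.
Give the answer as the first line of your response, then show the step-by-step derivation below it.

v0:0,v1:0,v2:0,v3:1,v4:1

step 1: output 2; order=[2]; indeg=(0,0,0,1,1)
step 2: output 0; order=[2,0]; indeg=(0,0,0,1,1)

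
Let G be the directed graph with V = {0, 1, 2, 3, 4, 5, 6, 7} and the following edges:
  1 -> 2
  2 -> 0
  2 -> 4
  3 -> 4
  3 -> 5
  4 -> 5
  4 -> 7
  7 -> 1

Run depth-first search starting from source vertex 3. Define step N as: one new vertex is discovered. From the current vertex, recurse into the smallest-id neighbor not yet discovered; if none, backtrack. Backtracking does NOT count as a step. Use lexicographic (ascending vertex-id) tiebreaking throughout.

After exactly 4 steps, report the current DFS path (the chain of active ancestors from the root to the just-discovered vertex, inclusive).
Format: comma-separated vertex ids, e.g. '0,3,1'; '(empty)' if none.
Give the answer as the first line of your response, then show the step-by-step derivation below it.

3,4,7

step 1: discover 3; path=3; order=3
step 2: discover 4; path=3>4; order=3,4
step 3: discover 5; path=3>4>5; order=3,4,5
step 4: discover 7; path=3>4>7; order=3,4,5,7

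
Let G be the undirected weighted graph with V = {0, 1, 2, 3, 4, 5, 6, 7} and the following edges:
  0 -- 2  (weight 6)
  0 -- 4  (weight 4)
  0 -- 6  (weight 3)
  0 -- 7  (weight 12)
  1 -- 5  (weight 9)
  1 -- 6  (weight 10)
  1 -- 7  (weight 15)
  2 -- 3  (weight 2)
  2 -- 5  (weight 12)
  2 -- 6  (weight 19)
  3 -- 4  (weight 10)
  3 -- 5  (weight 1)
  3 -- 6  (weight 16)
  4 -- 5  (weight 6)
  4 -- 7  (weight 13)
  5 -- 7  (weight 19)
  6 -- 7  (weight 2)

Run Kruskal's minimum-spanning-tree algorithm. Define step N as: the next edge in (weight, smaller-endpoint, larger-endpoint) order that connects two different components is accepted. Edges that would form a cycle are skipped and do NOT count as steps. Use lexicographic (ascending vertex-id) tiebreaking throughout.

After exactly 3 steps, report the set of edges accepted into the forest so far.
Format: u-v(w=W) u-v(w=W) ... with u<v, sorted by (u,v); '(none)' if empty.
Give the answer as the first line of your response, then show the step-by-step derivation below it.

2-3(w=2) 3-5(w=1) 6-7(w=2)

step 1: add edge 3-5 (w=1); MST = {3-5(w=1)}
step 2: add edge 2-3 (w=2); MST = {2-3(w=2) 3-5(w=1)}
step 3: add edge 6-7 (w=2); MST = {2-3(w=2) 3-5(w=1) 6-7(w=2)}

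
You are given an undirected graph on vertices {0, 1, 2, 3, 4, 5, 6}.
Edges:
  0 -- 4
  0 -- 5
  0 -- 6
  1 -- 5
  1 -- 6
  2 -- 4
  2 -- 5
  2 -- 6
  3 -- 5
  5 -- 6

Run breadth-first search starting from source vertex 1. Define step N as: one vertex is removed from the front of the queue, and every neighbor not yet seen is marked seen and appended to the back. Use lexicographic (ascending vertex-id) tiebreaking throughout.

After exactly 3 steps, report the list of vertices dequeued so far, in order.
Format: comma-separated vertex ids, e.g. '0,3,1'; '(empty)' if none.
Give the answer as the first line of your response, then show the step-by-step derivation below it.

1,5,6

step 1: dequeue 1; queue=[5,6]; order=1
step 2: dequeue 5; queue=[6,0,2,3]; order=1,5
step 3: dequeue 6; queue=[0,2,3]; order=1,5,6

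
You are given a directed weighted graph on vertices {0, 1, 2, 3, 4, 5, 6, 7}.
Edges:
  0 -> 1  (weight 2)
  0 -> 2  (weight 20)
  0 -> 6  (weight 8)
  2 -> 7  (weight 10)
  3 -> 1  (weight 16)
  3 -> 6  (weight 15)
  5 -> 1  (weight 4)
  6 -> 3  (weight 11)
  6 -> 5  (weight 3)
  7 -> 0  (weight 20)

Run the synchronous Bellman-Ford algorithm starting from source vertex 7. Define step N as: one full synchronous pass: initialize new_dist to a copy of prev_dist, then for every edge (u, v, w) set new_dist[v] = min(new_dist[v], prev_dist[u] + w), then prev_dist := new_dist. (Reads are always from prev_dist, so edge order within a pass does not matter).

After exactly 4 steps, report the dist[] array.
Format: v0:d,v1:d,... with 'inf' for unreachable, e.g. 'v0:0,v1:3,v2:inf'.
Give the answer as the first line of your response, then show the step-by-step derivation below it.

v0:20,v1:22,v2:40,v3:39,v4:inf,v5:31,v6:28,v7:0

step 1: dist = v0:20,v1:inf,v2:inf,v3:inf,v4:inf,v5:inf,v6:inf,v7:0
step 2: dist = v0:20,v1:22,v2:40,v3:inf,v4:inf,v5:inf,v6:28,v7:0
step 3: dist = v0:20,v1:22,v2:40,v3:39,v4:inf,v5:31,v6:28,v7:0
step 4: dist = v0:20,v1:22,v2:40,v3:39,v4:inf,v5:31,v6:28,v7:0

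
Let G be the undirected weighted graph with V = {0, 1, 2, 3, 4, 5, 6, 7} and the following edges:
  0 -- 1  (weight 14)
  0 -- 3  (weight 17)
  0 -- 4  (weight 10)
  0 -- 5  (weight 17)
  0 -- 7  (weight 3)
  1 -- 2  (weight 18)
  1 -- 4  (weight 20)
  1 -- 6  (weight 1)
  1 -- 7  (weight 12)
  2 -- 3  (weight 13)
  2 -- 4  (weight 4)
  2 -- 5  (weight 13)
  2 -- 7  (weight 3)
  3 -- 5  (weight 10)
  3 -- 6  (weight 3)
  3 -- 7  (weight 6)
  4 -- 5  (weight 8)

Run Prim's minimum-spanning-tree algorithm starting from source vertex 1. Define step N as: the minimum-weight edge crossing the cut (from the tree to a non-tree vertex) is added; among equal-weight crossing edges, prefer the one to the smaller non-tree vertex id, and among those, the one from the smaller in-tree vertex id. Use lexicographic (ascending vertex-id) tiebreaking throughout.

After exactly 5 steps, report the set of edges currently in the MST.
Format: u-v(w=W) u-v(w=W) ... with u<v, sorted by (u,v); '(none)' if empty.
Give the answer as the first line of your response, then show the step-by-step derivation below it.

0-7(w=3) 1-6(w=1) 2-7(w=3) 3-6(w=3) 3-7(w=6)

step 1: add edge 1-6 (w=1); MST = {1-6(w=1)}
step 2: add edge 3-6 (w=3); MST = {1-6(w=1) 3-6(w=3)}
step 3: add edge 3-7 (w=6); MST = {1-6(w=1) 3-6(w=3) 3-7(w=6)}
step 4: add edge 0-7 (w=3); MST = {0-7(w=3) 1-6(w=1) 3-6(w=3) 3-7(w=6)}
step 5: add edge 2-7 (w=3); MST = {0-7(w=3) 1-6(w=1) 2-7(w=3) 3-6(w=3) 3-7(w=6)}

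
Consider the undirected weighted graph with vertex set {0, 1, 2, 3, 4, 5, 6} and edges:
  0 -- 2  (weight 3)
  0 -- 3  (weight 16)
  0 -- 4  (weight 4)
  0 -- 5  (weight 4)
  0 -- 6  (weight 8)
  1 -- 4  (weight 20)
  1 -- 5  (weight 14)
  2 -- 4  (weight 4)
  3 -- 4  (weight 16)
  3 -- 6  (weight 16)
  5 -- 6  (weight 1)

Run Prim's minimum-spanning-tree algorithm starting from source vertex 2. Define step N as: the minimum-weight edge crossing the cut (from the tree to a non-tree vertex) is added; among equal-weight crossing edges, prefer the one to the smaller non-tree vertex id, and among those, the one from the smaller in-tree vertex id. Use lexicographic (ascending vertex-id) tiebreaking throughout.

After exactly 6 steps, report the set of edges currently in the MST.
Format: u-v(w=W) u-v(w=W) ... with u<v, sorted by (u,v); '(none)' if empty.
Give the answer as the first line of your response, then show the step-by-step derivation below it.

0-2(w=3) 0-3(w=16) 0-4(w=4) 0-5(w=4) 1-5(w=14) 5-6(w=1)

step 1: add edge 0-2 (w=3); MST = {0-2(w=3)}
step 2: add edge 0-4 (w=4); MST = {0-2(w=3) 0-4(w=4)}
step 3: add edge 0-5 (w=4); MST = {0-2(w=3) 0-4(w=4) 0-5(w=4)}
step 4: add edge 5-6 (w=1); MST = {0-2(w=3) 0-4(w=4) 0-5(w=4) 5-6(w=1)}
step 5: add edge 1-5 (w=14); MST = {0-2(w=3) 0-4(w=4) 0-5(w=4) 1-5(w=14) 5-6(w=1)}
step 6: add edge 0-3 (w=16); MST = {0-2(w=3) 0-3(w=16) 0-4(w=4) 0-5(w=4) 1-5(w=14) 5-6(w=1)}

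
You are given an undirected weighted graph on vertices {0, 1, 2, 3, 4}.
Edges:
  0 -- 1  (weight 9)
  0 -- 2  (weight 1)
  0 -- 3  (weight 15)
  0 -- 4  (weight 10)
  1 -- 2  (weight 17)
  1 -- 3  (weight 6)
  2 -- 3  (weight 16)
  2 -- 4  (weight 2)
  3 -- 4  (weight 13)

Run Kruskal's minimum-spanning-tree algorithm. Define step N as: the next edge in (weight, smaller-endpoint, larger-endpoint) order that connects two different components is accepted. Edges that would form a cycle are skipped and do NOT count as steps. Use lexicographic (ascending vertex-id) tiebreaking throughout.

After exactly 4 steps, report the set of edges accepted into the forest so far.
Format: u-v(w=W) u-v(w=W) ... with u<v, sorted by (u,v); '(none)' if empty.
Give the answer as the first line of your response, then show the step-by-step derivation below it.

0-1(w=9) 0-2(w=1) 1-3(w=6) 2-4(w=2)

step 1: add edge 0-2 (w=1); MST = {0-2(w=1)}
step 2: add edge 2-4 (w=2); MST = {0-2(w=1) 2-4(w=2)}
step 3: add edge 1-3 (w=6); MST = {0-2(w=1) 1-3(w=6) 2-4(w=2)}
step 4: add edge 0-1 (w=9); MST = {0-1(w=9) 0-2(w=1) 1-3(w=6) 2-4(w=2)}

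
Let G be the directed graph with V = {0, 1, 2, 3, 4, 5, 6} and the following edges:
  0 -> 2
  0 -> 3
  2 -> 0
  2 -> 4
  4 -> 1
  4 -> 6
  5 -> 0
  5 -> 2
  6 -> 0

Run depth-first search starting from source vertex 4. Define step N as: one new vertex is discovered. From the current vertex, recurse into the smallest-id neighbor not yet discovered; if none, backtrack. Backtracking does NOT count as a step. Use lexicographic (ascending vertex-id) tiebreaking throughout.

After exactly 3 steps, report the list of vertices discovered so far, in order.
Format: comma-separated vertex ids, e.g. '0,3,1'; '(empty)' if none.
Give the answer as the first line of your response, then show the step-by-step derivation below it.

4,1,6

step 1: discover 4; path=4; order=4
step 2: discover 1; path=4>1; order=4,1
step 3: discover 6; path=4>6; order=4,1,6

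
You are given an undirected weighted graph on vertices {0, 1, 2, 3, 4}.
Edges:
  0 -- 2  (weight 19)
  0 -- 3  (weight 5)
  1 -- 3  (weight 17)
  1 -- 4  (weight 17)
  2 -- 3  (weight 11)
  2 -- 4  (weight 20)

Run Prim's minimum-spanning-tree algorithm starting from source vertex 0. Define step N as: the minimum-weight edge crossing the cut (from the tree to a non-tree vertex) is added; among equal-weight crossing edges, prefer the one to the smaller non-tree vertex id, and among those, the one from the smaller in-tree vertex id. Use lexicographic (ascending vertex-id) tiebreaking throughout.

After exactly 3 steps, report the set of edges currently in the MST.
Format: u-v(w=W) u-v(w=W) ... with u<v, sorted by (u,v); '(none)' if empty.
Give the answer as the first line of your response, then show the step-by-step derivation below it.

0-3(w=5) 1-3(w=17) 2-3(w=11)

step 1: add edge 0-3 (w=5); MST = {0-3(w=5)}
step 2: add edge 2-3 (w=11); MST = {0-3(w=5) 2-3(w=11)}
step 3: add edge 1-3 (w=17); MST = {0-3(w=5) 1-3(w=17) 2-3(w=11)}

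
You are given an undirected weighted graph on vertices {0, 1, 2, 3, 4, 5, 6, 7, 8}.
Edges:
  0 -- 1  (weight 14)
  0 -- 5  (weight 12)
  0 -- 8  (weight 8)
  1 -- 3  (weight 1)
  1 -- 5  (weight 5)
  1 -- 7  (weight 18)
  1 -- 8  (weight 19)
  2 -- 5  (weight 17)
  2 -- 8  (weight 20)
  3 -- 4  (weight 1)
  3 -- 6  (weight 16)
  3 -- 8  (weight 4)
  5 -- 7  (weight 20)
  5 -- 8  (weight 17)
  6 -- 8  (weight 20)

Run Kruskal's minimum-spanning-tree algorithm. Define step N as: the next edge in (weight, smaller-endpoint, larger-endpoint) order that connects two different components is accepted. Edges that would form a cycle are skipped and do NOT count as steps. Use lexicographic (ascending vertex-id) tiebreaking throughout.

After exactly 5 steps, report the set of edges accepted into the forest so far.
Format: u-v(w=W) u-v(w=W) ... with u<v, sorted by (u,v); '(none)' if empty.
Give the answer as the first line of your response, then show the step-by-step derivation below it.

0-8(w=8) 1-3(w=1) 1-5(w=5) 3-4(w=1) 3-8(w=4)

step 1: add edge 1-3 (w=1); MST = {1-3(w=1)}
step 2: add edge 3-4 (w=1); MST = {1-3(w=1) 3-4(w=1)}
step 3: add edge 3-8 (w=4); MST = {1-3(w=1) 3-4(w=1) 3-8(w=4)}
step 4: add edge 1-5 (w=5); MST = {1-3(w=1) 1-5(w=5) 3-4(w=1) 3-8(w=4)}
step 5: add edge 0-8 (w=8); MST = {0-8(w=8) 1-3(w=1) 1-5(w=5) 3-4(w=1) 3-8(w=4)}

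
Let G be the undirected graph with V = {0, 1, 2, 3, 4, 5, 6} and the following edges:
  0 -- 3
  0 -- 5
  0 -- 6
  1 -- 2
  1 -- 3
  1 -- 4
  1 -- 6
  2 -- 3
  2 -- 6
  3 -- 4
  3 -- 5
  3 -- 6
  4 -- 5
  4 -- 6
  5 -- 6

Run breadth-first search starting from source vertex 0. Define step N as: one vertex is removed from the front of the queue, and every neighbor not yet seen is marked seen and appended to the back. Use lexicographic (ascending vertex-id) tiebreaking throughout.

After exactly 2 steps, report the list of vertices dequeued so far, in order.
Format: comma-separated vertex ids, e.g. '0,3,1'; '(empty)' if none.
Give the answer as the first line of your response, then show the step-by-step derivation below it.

0,3

step 1: dequeue 0; queue=[3,5,6]; order=0
step 2: dequeue 3; queue=[5,6,1,2,4]; order=0,3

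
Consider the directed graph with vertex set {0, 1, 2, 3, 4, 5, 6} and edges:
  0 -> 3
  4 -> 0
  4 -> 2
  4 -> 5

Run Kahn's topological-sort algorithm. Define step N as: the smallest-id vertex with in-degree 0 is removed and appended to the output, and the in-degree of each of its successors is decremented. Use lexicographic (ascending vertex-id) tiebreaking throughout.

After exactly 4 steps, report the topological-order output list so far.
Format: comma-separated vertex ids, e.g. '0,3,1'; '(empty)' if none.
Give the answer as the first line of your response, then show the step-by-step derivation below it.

1,4,0,2

step 1: output 1; order=[1]; indeg=(1,0,1,1,0,1,0)
step 2: output 4; order=[1,4]; indeg=(0,0,0,1,0,0,0)
step 3: output 0; order=[1,4,0]; indeg=(0,0,0,0,0,0,0)
step 4: output 2; order=[1,4,0,2]; indeg=(0,0,0,0,0,0,0)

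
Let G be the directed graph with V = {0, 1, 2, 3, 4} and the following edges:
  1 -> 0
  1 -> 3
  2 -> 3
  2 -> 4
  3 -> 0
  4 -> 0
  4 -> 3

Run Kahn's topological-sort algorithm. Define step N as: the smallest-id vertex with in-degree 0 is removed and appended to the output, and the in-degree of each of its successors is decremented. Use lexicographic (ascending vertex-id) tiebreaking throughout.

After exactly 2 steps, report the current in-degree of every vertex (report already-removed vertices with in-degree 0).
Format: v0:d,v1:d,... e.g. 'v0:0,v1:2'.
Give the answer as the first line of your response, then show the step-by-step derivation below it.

v0:2,v1:0,v2:0,v3:1,v4:0

step 1: output 1; order=[1]; indeg=(2,0,0,2,1)
step 2: output 2; order=[1,2]; indeg=(2,0,0,1,0)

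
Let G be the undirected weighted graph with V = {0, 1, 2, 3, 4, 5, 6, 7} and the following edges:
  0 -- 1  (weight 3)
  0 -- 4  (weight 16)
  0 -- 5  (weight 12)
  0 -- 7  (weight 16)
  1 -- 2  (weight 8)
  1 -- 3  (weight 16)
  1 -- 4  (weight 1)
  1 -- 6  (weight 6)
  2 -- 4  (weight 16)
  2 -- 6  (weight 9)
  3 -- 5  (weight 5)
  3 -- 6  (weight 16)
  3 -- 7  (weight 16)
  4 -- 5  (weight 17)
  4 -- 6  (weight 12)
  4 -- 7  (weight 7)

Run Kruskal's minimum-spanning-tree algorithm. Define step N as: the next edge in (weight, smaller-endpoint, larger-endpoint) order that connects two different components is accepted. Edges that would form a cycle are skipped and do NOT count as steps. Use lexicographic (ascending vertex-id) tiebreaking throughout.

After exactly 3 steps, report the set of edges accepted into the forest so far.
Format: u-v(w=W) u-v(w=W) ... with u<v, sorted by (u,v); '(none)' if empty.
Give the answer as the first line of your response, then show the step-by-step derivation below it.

0-1(w=3) 1-4(w=1) 3-5(w=5)

step 1: add edge 1-4 (w=1); MST = {1-4(w=1)}
step 2: add edge 0-1 (w=3); MST = {0-1(w=3) 1-4(w=1)}
step 3: add edge 3-5 (w=5); MST = {0-1(w=3) 1-4(w=1) 3-5(w=5)}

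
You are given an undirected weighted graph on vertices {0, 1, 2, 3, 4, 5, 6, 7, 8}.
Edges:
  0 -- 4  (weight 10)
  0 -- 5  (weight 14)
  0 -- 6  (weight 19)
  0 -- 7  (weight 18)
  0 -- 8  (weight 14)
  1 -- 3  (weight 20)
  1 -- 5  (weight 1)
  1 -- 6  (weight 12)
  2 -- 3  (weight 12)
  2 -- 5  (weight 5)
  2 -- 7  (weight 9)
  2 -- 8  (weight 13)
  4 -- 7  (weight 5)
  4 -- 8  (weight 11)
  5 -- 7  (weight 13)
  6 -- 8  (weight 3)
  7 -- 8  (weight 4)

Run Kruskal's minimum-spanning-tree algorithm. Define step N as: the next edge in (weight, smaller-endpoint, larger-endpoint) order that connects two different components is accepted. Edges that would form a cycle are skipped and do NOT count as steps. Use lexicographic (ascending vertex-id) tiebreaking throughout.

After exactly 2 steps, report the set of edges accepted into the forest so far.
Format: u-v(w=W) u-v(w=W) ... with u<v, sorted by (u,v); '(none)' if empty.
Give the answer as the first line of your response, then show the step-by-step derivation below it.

1-5(w=1) 6-8(w=3)

step 1: add edge 1-5 (w=1); MST = {1-5(w=1)}
step 2: add edge 6-8 (w=3); MST = {1-5(w=1) 6-8(w=3)}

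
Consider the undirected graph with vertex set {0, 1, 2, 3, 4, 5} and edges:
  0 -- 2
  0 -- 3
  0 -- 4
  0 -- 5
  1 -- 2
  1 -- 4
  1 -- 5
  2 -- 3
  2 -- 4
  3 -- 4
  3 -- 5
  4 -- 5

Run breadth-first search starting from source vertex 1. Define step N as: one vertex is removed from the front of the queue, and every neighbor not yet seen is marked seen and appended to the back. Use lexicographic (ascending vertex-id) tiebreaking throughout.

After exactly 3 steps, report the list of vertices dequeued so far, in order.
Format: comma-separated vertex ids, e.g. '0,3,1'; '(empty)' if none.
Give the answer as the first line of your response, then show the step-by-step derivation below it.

1,2,4

step 1: dequeue 1; queue=[2,4,5]; order=1
step 2: dequeue 2; queue=[4,5,0,3]; order=1,2
step 3: dequeue 4; queue=[5,0,3]; order=1,2,4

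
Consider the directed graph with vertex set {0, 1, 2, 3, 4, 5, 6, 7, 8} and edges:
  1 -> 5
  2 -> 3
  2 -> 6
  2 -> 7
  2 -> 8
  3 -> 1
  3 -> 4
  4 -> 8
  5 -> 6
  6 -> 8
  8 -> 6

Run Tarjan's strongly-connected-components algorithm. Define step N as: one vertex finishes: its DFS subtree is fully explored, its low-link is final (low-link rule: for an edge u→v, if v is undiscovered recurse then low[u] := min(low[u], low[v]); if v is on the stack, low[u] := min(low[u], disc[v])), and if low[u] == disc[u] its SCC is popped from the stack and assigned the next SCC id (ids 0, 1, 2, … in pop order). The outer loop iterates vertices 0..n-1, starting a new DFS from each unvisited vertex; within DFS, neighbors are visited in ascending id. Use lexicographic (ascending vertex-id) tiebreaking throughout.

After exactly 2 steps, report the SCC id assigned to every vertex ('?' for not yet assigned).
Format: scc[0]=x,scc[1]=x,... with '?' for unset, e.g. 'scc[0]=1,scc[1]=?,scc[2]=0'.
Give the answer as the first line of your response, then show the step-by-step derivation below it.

scc[0]=0,scc[1]=?,scc[2]=?,scc[3]=?,scc[4]=?,scc[5]=?,scc[6]=?,scc[7]=?,scc[8]=?

step 1: low=(low[0]=0,low[1]=?,low[2]=?,low[3]=?,low[4]=?,low[5]=?,low[6]=?,low[7]=?,low[8]=?); scc=(scc[0]=0,scc[1]=?,scc[2]=?,scc[3]=?,scc[4]=?,scc[5]=?,scc[6]=?,scc[7]=?,scc[8]=?)
step 2: low=(low[0]=0,low[1]=1,low[2]=?,low[3]=?,low[4]=?,low[5]=2,low[6]=3,low[7]=?,low[8]=3); scc=(scc[0]=0,scc[1]=?,scc[2]=?,scc[3]=?,scc[4]=?,scc[5]=?,scc[6]=?,scc[7]=?,scc[8]=?)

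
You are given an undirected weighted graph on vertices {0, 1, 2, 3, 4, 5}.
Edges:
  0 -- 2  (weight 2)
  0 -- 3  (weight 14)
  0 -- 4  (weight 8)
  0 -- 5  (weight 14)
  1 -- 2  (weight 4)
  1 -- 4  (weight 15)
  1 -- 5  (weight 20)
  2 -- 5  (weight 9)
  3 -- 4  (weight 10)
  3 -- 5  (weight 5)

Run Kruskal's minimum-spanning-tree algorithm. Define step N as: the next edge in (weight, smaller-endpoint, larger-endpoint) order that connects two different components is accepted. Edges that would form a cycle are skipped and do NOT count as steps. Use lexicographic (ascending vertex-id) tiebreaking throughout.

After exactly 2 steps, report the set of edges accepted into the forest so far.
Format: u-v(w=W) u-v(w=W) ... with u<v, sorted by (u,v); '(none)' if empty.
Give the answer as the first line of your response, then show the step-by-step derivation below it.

0-2(w=2) 1-2(w=4)

step 1: add edge 0-2 (w=2); MST = {0-2(w=2)}
step 2: add edge 1-2 (w=4); MST = {0-2(w=2) 1-2(w=4)}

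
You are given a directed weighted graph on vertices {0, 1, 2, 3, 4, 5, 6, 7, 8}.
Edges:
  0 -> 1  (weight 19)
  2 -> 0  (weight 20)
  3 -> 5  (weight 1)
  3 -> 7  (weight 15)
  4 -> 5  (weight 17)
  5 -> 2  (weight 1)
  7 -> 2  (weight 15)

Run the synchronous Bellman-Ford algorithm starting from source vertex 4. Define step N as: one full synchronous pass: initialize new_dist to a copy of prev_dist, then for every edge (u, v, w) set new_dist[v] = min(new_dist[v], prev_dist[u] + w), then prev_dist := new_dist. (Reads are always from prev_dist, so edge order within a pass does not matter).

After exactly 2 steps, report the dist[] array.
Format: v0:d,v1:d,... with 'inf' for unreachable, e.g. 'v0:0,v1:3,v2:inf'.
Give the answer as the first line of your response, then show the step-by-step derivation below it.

v0:inf,v1:inf,v2:18,v3:inf,v4:0,v5:17,v6:inf,v7:inf,v8:inf

step 1: dist = v0:inf,v1:inf,v2:inf,v3:inf,v4:0,v5:17,v6:inf,v7:inf,v8:inf
step 2: dist = v0:inf,v1:inf,v2:18,v3:inf,v4:0,v5:17,v6:inf,v7:inf,v8:inf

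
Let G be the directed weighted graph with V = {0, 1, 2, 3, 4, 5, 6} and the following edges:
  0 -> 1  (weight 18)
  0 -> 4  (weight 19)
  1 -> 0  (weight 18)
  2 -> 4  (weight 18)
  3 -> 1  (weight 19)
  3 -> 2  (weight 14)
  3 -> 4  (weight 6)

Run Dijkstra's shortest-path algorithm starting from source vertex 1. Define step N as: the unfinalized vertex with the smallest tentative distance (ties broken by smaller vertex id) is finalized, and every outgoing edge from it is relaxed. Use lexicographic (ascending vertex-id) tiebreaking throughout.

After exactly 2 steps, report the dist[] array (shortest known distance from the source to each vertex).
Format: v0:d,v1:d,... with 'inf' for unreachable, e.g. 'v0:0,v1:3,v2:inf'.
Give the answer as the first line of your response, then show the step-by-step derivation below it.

v0:18,v1:0,v2:inf,v3:inf,v4:37,v5:inf,v6:inf

step 1: dist = v0:18,v1:0,v2:inf,v3:inf,v4:inf,v5:inf,v6:inf
step 2: dist = v0:18,v1:0,v2:inf,v3:inf,v4:37,v5:inf,v6:inf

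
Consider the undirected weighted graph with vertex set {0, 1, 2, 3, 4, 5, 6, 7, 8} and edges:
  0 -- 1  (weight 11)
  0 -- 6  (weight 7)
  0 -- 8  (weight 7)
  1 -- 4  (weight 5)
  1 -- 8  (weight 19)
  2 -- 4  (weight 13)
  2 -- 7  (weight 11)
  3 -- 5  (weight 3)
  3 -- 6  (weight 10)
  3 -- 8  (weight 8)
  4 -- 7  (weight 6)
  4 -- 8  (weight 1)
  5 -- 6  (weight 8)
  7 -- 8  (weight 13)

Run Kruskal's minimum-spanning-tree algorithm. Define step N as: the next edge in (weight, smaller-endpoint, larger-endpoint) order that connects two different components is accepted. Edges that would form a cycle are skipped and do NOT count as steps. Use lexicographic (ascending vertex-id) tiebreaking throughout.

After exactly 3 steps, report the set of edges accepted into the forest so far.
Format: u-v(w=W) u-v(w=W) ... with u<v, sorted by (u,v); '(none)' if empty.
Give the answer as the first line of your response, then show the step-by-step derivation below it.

1-4(w=5) 3-5(w=3) 4-8(w=1)

step 1: add edge 4-8 (w=1); MST = {4-8(w=1)}
step 2: add edge 3-5 (w=3); MST = {3-5(w=3) 4-8(w=1)}
step 3: add edge 1-4 (w=5); MST = {1-4(w=5) 3-5(w=3) 4-8(w=1)}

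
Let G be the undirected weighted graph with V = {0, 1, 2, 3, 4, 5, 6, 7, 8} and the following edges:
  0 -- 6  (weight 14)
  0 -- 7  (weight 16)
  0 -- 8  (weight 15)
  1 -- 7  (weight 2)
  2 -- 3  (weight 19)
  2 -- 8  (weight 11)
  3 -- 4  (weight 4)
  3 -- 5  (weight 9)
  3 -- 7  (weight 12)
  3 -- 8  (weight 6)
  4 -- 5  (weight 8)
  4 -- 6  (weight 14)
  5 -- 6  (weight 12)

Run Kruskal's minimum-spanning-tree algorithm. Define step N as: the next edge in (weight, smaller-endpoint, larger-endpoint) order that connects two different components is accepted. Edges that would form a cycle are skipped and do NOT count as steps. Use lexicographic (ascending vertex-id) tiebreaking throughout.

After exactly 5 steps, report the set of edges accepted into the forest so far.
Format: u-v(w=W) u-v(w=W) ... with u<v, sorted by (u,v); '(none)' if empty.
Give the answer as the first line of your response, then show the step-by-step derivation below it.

1-7(w=2) 2-8(w=11) 3-4(w=4) 3-8(w=6) 4-5(w=8)

step 1: add edge 1-7 (w=2); MST = {1-7(w=2)}
step 2: add edge 3-4 (w=4); MST = {1-7(w=2) 3-4(w=4)}
step 3: add edge 3-8 (w=6); MST = {1-7(w=2) 3-4(w=4) 3-8(w=6)}
step 4: add edge 4-5 (w=8); MST = {1-7(w=2) 3-4(w=4) 3-8(w=6) 4-5(w=8)}
step 5: add edge 2-8 (w=11); MST = {1-7(w=2) 2-8(w=11) 3-4(w=4) 3-8(w=6) 4-5(w=8)}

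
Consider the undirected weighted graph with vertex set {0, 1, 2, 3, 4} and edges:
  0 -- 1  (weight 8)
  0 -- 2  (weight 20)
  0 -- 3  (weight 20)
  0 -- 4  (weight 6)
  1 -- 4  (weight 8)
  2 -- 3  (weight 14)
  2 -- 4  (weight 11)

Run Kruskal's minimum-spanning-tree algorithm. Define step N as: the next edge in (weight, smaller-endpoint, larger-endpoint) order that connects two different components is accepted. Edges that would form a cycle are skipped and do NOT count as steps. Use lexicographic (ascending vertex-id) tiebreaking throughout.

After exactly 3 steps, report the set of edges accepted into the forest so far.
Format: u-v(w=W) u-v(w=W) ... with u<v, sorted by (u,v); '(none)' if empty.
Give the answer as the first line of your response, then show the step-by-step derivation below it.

0-1(w=8) 0-4(w=6) 2-4(w=11)

step 1: add edge 0-4 (w=6); MST = {0-4(w=6)}
step 2: add edge 0-1 (w=8); MST = {0-1(w=8) 0-4(w=6)}
step 3: add edge 2-4 (w=11); MST = {0-1(w=8) 0-4(w=6) 2-4(w=11)}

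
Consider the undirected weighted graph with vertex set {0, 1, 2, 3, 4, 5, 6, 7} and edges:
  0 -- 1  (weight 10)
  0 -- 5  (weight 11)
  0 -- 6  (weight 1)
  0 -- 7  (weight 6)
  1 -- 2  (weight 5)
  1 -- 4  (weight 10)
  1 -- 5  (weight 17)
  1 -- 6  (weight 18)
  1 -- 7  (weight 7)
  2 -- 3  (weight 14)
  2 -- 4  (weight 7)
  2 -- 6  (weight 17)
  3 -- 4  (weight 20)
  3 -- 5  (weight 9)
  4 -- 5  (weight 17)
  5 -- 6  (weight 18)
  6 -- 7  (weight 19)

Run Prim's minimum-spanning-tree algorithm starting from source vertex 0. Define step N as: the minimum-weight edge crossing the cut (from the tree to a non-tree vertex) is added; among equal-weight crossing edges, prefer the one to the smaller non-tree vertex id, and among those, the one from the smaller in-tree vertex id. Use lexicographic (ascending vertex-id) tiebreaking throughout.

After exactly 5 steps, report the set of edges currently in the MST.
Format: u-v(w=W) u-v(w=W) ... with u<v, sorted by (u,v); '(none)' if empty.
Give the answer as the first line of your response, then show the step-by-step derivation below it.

0-6(w=1) 0-7(w=6) 1-2(w=5) 1-7(w=7) 2-4(w=7)

step 1: add edge 0-6 (w=1); MST = {0-6(w=1)}
step 2: add edge 0-7 (w=6); MST = {0-6(w=1) 0-7(w=6)}
step 3: add edge 1-7 (w=7); MST = {0-6(w=1) 0-7(w=6) 1-7(w=7)}
step 4: add edge 1-2 (w=5); MST = {0-6(w=1) 0-7(w=6) 1-2(w=5) 1-7(w=7)}
step 5: add edge 2-4 (w=7); MST = {0-6(w=1) 0-7(w=6) 1-2(w=5) 1-7(w=7) 2-4(w=7)}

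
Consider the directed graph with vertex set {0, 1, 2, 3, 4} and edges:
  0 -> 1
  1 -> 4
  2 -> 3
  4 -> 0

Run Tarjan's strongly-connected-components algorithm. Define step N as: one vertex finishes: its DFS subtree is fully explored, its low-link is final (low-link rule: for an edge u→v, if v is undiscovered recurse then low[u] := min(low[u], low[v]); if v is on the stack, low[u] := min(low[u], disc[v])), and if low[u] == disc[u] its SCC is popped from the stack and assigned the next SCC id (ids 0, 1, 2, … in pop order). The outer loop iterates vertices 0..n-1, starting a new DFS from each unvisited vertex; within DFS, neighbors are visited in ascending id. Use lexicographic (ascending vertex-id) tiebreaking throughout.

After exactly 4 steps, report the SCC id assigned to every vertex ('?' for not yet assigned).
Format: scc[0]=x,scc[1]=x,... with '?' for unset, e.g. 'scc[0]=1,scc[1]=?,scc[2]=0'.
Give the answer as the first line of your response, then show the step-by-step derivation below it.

scc[0]=0,scc[1]=0,scc[2]=?,scc[3]=1,scc[4]=0

step 1: low=(low[0]=0,low[1]=1,low[2]=?,low[3]=?,low[4]=0); scc=(scc[0]=?,scc[1]=?,scc[2]=?,scc[3]=?,scc[4]=?)
step 2: low=(low[0]=0,low[1]=0,low[2]=?,low[3]=?,low[4]=0); scc=(scc[0]=?,scc[1]=?,scc[2]=?,scc[3]=?,scc[4]=?)
step 3: low=(low[0]=0,low[1]=0,low[2]=?,low[3]=?,low[4]=0); scc=(scc[0]=0,scc[1]=0,scc[2]=?,scc[3]=?,scc[4]=0)
step 4: low=(low[0]=0,low[1]=0,low[2]=3,low[3]=4,low[4]=0); scc=(scc[0]=0,scc[1]=0,scc[2]=?,scc[3]=1,scc[4]=0)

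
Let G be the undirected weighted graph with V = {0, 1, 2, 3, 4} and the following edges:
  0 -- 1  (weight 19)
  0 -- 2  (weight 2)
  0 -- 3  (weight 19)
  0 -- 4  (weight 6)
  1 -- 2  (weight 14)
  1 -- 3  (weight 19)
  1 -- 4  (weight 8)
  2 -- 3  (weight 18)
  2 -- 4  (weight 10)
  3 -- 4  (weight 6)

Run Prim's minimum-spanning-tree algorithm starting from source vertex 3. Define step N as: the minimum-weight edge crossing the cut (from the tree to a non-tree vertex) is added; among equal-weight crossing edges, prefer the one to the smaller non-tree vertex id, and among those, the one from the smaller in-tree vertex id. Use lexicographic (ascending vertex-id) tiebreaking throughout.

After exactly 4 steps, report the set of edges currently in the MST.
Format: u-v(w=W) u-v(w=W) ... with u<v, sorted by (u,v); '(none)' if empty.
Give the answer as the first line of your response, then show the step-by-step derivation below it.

0-2(w=2) 0-4(w=6) 1-4(w=8) 3-4(w=6)

step 1: add edge 3-4 (w=6); MST = {3-4(w=6)}
step 2: add edge 0-4 (w=6); MST = {0-4(w=6) 3-4(w=6)}
step 3: add edge 0-2 (w=2); MST = {0-2(w=2) 0-4(w=6) 3-4(w=6)}
step 4: add edge 1-4 (w=8); MST = {0-2(w=2) 0-4(w=6) 1-4(w=8) 3-4(w=6)}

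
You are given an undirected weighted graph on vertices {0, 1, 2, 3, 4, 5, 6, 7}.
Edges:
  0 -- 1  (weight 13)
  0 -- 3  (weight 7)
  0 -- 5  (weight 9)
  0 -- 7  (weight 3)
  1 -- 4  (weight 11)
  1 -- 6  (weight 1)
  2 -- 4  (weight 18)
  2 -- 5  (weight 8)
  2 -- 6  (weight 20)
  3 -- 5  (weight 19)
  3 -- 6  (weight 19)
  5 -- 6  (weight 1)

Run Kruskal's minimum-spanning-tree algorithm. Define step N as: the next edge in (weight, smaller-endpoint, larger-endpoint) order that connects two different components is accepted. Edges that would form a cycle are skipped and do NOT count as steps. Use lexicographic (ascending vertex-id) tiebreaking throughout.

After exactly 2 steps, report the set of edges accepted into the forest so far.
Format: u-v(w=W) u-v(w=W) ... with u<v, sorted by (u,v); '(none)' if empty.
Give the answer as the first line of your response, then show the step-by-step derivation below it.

1-6(w=1) 5-6(w=1)

step 1: add edge 1-6 (w=1); MST = {1-6(w=1)}
step 2: add edge 5-6 (w=1); MST = {1-6(w=1) 5-6(w=1)}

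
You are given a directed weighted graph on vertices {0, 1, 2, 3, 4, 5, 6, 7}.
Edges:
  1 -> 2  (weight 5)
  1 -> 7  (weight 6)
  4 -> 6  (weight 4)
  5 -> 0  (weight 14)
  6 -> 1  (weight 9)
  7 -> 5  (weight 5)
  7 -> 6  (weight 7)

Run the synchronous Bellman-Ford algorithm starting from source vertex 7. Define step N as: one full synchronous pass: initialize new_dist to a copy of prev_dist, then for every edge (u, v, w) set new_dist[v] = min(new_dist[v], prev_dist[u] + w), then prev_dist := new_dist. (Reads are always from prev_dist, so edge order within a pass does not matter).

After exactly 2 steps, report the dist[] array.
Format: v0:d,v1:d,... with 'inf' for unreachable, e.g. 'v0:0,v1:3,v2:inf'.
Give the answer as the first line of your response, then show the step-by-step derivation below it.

v0:19,v1:16,v2:inf,v3:inf,v4:inf,v5:5,v6:7,v7:0

step 1: dist = v0:inf,v1:inf,v2:inf,v3:inf,v4:inf,v5:5,v6:7,v7:0
step 2: dist = v0:19,v1:16,v2:inf,v3:inf,v4:inf,v5:5,v6:7,v7:0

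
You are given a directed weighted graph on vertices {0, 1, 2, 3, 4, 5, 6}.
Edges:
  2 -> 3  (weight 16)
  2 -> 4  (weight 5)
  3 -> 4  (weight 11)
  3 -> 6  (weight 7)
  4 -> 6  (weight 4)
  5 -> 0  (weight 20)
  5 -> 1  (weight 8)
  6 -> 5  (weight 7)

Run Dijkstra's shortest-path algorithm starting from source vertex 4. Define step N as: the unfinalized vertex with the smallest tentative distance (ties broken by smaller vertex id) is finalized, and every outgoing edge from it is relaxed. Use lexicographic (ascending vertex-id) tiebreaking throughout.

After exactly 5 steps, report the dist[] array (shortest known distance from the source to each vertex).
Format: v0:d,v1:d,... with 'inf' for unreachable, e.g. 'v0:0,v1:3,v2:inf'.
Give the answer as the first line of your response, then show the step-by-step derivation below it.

v0:31,v1:19,v2:inf,v3:inf,v4:0,v5:11,v6:4

step 1: dist = v0:inf,v1:inf,v2:inf,v3:inf,v4:0,v5:inf,v6:4
step 2: dist = v0:inf,v1:inf,v2:inf,v3:inf,v4:0,v5:11,v6:4
step 3: dist = v0:31,v1:19,v2:inf,v3:inf,v4:0,v5:11,v6:4
step 4: dist = v0:31,v1:19,v2:inf,v3:inf,v4:0,v5:11,v6:4
step 5: dist = v0:31,v1:19,v2:inf,v3:inf,v4:0,v5:11,v6:4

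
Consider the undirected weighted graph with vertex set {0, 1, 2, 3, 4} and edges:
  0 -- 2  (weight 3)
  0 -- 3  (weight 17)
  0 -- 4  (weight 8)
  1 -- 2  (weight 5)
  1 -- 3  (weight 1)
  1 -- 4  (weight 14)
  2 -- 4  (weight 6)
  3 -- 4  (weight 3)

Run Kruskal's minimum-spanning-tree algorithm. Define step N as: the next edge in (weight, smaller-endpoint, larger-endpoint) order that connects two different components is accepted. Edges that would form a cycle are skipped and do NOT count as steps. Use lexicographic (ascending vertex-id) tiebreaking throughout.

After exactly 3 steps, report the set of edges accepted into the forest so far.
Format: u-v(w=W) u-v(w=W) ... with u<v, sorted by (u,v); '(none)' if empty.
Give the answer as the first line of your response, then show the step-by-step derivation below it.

0-2(w=3) 1-3(w=1) 3-4(w=3)

step 1: add edge 1-3 (w=1); MST = {1-3(w=1)}
step 2: add edge 0-2 (w=3); MST = {0-2(w=3) 1-3(w=1)}
step 3: add edge 3-4 (w=3); MST = {0-2(w=3) 1-3(w=1) 3-4(w=3)}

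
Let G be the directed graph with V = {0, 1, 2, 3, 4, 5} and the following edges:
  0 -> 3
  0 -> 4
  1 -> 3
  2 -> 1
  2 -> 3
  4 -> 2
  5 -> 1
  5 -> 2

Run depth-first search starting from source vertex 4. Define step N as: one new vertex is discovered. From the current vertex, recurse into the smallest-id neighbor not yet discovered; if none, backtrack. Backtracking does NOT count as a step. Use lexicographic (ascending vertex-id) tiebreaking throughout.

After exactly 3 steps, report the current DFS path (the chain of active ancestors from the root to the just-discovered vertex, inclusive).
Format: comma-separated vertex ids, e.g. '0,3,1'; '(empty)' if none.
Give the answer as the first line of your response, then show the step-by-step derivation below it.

4,2,1

step 1: discover 4; path=4; order=4
step 2: discover 2; path=4>2; order=4,2
step 3: discover 1; path=4>2>1; order=4,2,1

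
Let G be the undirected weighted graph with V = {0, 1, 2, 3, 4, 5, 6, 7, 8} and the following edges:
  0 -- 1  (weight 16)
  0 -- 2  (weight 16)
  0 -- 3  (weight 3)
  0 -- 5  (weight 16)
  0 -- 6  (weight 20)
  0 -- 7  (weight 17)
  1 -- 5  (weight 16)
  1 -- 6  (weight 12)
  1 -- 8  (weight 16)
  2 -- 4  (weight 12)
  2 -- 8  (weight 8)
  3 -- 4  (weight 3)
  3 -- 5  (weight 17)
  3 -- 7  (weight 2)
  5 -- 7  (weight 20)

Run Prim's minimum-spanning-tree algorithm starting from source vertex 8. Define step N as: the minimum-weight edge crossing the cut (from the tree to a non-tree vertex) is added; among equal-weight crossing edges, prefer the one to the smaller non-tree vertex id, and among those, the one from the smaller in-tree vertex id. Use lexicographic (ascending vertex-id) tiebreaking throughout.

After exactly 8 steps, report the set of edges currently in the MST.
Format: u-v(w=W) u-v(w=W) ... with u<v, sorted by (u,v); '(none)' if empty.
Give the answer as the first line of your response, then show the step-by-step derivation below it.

0-1(w=16) 0-3(w=3) 0-5(w=16) 1-6(w=12) 2-4(w=12) 2-8(w=8) 3-4(w=3) 3-7(w=2)

step 1: add edge 2-8 (w=8); MST = {2-8(w=8)}
step 2: add edge 2-4 (w=12); MST = {2-4(w=12) 2-8(w=8)}
step 3: add edge 3-4 (w=3); MST = {2-4(w=12) 2-8(w=8) 3-4(w=3)}
step 4: add edge 3-7 (w=2); MST = {2-4(w=12) 2-8(w=8) 3-4(w=3) 3-7(w=2)}
step 5: add edge 0-3 (w=3); MST = {0-3(w=3) 2-4(w=12) 2-8(w=8) 3-4(w=3) 3-7(w=2)}
step 6: add edge 0-1 (w=16); MST = {0-1(w=16) 0-3(w=3) 2-4(w=12) 2-8(w=8) 3-4(w=3) 3-7(w=2)}
step 7: add edge 1-6 (w=12); MST = {0-1(w=16) 0-3(w=3) 1-6(w=12) 2-4(w=12) 2-8(w=8) 3-4(w=3) 3-7(w=2)}
step 8: add edge 0-5 (w=16); MST = {0-1(w=16) 0-3(w=3) 0-5(w=16) 1-6(w=12) 2-4(w=12) 2-8(w=8) 3-4(w=3) 3-7(w=2)}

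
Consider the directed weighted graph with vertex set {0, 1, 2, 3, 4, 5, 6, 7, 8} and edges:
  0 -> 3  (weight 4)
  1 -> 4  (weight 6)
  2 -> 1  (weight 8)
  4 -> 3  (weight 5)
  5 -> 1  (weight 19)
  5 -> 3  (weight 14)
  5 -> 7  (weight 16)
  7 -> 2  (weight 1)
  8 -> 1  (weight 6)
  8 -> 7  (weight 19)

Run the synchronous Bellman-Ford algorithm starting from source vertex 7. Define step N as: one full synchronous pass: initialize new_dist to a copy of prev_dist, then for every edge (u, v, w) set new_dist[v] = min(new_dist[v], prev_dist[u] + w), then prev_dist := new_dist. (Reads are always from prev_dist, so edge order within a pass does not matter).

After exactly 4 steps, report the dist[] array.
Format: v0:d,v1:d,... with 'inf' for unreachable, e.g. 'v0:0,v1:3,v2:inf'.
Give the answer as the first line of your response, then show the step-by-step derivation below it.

v0:inf,v1:9,v2:1,v3:20,v4:15,v5:inf,v6:inf,v7:0,v8:inf

step 1: dist = v0:inf,v1:inf,v2:1,v3:inf,v4:inf,v5:inf,v6:inf,v7:0,v8:inf
step 2: dist = v0:inf,v1:9,v2:1,v3:inf,v4:inf,v5:inf,v6:inf,v7:0,v8:inf
step 3: dist = v0:inf,v1:9,v2:1,v3:inf,v4:15,v5:inf,v6:inf,v7:0,v8:inf
step 4: dist = v0:inf,v1:9,v2:1,v3:20,v4:15,v5:inf,v6:inf,v7:0,v8:inf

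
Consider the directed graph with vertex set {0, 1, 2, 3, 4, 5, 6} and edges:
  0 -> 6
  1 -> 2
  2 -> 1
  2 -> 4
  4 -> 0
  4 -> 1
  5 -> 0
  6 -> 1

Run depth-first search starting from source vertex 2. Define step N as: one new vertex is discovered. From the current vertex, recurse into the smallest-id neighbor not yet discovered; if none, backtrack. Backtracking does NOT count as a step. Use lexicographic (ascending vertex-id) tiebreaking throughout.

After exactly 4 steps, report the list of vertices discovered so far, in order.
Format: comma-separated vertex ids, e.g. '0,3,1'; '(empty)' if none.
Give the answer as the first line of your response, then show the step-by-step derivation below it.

2,1,4,0

step 1: discover 2; path=2; order=2
step 2: discover 1; path=2>1; order=2,1
step 3: discover 4; path=2>4; order=2,1,4
step 4: discover 0; path=2>4>0; order=2,1,4,0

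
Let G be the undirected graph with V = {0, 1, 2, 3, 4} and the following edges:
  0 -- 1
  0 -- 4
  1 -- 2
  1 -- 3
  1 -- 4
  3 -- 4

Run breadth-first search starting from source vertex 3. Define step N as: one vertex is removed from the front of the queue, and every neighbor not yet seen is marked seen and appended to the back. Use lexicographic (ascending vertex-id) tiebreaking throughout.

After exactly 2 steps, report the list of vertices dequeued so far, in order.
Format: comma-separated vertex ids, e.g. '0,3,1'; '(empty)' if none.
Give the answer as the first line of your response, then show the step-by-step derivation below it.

3,1

step 1: dequeue 3; queue=[1,4]; order=3
step 2: dequeue 1; queue=[4,0,2]; order=3,1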